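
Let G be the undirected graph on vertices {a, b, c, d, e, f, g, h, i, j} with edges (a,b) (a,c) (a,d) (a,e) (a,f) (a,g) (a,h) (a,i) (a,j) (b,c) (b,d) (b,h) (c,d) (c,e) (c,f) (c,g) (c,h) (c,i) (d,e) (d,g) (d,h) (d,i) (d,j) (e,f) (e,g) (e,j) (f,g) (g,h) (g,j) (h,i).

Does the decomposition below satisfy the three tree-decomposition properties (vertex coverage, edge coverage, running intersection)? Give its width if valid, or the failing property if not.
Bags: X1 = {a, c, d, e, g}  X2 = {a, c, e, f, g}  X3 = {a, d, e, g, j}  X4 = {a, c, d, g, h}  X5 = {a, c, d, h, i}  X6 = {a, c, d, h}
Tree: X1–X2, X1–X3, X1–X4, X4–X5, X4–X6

No — vertex b appears in no bag.

A tree decomposition must satisfy three properties: every vertex lies in some bag; for every edge, both endpoints lie together in some bag; and for every vertex, the bags containing it form a connected subtree. Here vertex b appears in no bag, so the decomposition is invalid.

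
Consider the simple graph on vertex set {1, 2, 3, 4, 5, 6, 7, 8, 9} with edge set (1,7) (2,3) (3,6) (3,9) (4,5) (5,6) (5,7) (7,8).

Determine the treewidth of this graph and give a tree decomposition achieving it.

Treewidth 1.
Bags: B1 = {3, 6}  B2 = {5, 6}  B3 = {4, 5}  B4 = {5, 7}  B5 = {7, 8}  B6 = {3, 9}  B7 = {1, 7}  B8 = {2, 3}
Tree: B1–B2, B2–B3, B2–B4, B4–B5, B1–B6, B4–B7, B1–B8

The largest bag has 2 vertices, giving width 1; this decomposition certifies tw(G) ≤ 1. Any graph with an edge has treewidth ≥ 1, and G has the edge 3–6. Hence tw(G) = 1 exactly.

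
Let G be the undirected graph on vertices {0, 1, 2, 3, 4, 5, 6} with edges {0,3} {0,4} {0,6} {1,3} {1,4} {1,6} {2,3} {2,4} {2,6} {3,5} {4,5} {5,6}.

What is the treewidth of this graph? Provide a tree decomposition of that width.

Treewidth 3.
Bags: B1 = {1, 3, 4, 6}  B2 = {3, 4, 5, 6}  B3 = {0, 3, 4, 6}  B4 = {2, 3, 4, 6}
Tree: B1–B2, B2–B3, B3–B4

Each bag holds 4 vertices, so the decomposition has width 3, which upper-bounds the treewidth. For the lower bound: the 4 vertex sets {1,3}, {5,6}, {4}, {0} are disjoint, each induces a connected subgraph, and every pair is joined by at least one edge of G. Contracting each set to a single vertex therefore yields K_{4} as a minor, and since treewidth is minor-monotone, tw(G) ≥ tw(K_{4}) = 3. Combining the bounds, tw(G) = 3.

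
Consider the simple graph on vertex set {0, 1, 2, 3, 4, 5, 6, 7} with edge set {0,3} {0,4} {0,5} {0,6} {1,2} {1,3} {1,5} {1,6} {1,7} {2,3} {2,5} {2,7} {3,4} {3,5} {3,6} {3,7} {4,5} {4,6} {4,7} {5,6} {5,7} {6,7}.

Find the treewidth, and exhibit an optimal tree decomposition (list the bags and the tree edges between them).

Treewidth 4.
One optimal decomposition is:
Bags: B1 = {3, 4, 5, 6, 7}  B2 = {1, 3, 5, 6, 7}  B3 = {1, 2, 3, 5, 7}  B4 = {0, 3, 4, 5, 6}
Tree: B1–B2, B2–B3, B1–B4

Every bag has size at most 5, so the width is 5 − 1 = 4 and tw(G) ≤ 4. Conversely, {1, 2, 3, 5, 7} is a clique of size 5, and the vertices of any clique must share a bag in every tree decomposition; so some bag has ≥ 5 vertices and tw(G) ≥ 4. Combining the bounds, tw(G) = 4.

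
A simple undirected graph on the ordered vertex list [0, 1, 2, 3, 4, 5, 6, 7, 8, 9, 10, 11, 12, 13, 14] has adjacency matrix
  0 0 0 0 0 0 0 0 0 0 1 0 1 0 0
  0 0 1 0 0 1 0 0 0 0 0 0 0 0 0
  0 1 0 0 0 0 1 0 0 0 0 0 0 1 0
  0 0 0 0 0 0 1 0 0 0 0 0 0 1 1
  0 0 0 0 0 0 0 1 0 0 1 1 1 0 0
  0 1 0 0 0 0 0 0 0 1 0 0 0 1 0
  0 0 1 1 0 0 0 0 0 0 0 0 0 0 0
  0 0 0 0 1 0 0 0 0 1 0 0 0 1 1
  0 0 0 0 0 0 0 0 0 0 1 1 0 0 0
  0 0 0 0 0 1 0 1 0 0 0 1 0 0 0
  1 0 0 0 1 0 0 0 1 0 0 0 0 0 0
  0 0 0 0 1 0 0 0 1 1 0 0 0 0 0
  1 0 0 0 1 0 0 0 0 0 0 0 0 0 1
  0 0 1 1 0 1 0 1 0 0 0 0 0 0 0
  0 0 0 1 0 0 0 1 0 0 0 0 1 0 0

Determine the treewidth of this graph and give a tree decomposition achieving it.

Treewidth 3.
One optimal decomposition is:
Bags: B1 = {0, 8, 10, 11}  B2 = {0, 4, 10, 11}  B3 = {0, 4, 11, 12}  B4 = {4, 9, 11, 12}  B5 = {4, 7, 9, 12}  B6 = {7, 9, 12, 14}  B7 = {5, 7, 9, 14}  B8 = {5, 7, 13, 14}  B9 = {3, 5, 13, 14}  B10 = {1, 3, 5, 13}  B11 = {1, 2, 3, 13}  B12 = {1, 2, 3, 6}
Tree: B1–B2, B2–B3, B3–B4, B4–B5, B5–B6, B6–B7, B7–B8, B8–B9, B9–B10, B10–B11, B11–B12

Each bag holds 4 vertices, so the decomposition has width 3, which upper-bounds the treewidth. For the lower bound: the 4 vertex sets {0,8,10}, {11}, {4}, {7,9,12,14} are disjoint, each induces a connected subgraph, and every pair is joined by at least one edge of G. Contracting each set to a single vertex therefore yields K_{4} as a minor, and since treewidth is minor-monotone, tw(G) ≥ tw(K_{4}) = 3. Combining the bounds, tw(G) = 3.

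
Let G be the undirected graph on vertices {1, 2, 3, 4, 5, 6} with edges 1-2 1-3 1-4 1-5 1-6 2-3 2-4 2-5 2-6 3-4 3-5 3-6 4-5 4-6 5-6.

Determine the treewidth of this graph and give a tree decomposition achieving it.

Treewidth 5.
Bags: B1 = {1, 2, 3, 4, 5, 6}
Tree: (single bag)

A single bag containing all 6 vertices is trivially a valid decomposition of width 5. On the other hand G contains the 6-clique {1, 2, 3, 4, 5, 6}. A clique must lie in a single bag of any decomposition, so no decomposition can have width below 5. The upper and lower bounds meet at 5, so that is the treewidth.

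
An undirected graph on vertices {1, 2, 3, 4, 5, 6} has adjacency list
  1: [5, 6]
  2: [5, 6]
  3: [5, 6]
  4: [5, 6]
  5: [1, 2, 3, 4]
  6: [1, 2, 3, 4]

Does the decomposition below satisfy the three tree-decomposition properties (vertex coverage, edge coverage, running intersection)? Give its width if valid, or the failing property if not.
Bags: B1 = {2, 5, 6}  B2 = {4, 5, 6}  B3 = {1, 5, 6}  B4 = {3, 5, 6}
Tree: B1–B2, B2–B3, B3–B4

Yes; width 2.

Checking the three conditions: (i) the bags cover all of {1, 2, 3, 4, 5, 6}; (ii) for each edge, some bag contains both endpoints; (iii) the bags containing any fixed vertex form a subtree. All hold, so the decomposition is valid with width 3 − 1 = 2.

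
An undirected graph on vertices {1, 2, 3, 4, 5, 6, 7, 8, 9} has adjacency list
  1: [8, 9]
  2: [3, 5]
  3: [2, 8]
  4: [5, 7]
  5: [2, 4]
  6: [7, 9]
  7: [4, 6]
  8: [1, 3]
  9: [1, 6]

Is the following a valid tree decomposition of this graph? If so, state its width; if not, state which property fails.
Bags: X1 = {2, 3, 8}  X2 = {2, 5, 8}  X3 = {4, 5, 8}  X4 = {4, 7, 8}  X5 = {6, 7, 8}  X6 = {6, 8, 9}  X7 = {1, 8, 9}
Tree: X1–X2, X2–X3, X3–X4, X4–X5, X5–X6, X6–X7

Yes; width 2.

Every vertex of G appears in some bag (union = {1, 2, 3, 4, 5, 6, 7, 8, 9}); every edge is covered by a bag; and for each vertex v the set of bags containing v is connected in the bag tree. The decomposition is therefore valid. The largest bag has 3 vertices, so the width is 2.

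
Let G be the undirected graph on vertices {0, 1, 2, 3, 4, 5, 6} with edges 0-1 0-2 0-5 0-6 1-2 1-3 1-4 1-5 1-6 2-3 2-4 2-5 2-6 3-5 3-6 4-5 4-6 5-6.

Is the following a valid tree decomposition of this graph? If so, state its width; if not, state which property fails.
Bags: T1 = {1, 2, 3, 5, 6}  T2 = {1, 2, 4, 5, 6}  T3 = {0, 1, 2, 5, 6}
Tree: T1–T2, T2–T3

Yes; width 4.

Vertex coverage: the bags together contain {0, 1, 2, 3, 4, 5, 6}, the full vertex set. Edge coverage: each edge of G has both endpoints in at least one bag. Running intersection: for every vertex, the bags containing it form a connected subtree. All three properties hold, so this is a valid tree decomposition of width max|bag| − 1 = 4, and hence tw(G) ≤ 4.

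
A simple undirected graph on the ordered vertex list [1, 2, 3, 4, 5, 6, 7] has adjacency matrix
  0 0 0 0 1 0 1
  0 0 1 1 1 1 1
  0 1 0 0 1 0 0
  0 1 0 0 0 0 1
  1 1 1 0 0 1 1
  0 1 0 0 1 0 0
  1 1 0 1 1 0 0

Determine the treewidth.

A width-2 tree decomposition is:
Bags: B1 = {2, 5, 6}  B2 = {2, 5, 7}  B3 = {2, 3, 5}  B4 = {1, 5, 7}  B5 = {2, 4, 7}
Tree: B1–B2, B1–B3, B2–B4, B2–B5
Every bag has size at most 3, so the width is 3 − 1 = 2 and tw(G) ≤ 2. For the lower bound, the 3 vertices {1, 5, 7} are pairwise adjacent, and any tree decomposition puts a clique entirely inside one bag — forcing width ≥ 2. The upper and lower bounds meet at 2, so that is the treewidth.

2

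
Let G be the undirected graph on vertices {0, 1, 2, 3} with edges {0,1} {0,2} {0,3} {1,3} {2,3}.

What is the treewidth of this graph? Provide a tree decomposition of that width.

Each bag holds 3 vertices, so the decomposition has width 2, which upper-bounds the treewidth. On the other hand G contains the 3-clique {0, 1, 3}. A clique must lie in a single bag of any decomposition, so no decomposition can have width below 2. The upper and lower bounds meet at 2, so that is the treewidth.

Treewidth 2.
One such decomposition:
Bags: B1 = {0, 2, 3}  B2 = {0, 1, 3}
Tree: B1–B2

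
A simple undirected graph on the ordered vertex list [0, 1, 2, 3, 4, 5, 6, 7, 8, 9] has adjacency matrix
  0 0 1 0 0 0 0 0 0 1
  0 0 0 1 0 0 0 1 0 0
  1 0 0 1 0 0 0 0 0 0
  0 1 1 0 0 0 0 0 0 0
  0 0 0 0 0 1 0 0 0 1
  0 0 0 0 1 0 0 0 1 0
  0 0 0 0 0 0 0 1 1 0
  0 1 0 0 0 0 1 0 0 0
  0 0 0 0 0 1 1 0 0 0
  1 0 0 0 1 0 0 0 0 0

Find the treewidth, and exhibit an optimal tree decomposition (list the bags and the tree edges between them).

The largest bag has 3 vertices, giving width 2; this decomposition certifies tw(G) ≤ 2. For the lower bound, G contains the cycle 1–7–6–8–5–4–9–0–2–3–1, so G is not a forest; only forests have treewidth ≤ 1, hence tw(G) ≥ 2. Hence tw(G) = 2 exactly.

Treewidth 2.
One such decomposition:
Bags: B1 = {1, 6, 7}  B2 = {1, 6, 8}  B3 = {1, 5, 8}  B4 = {1, 4, 5}  B5 = {1, 4, 9}  B6 = {0, 1, 9}  B7 = {0, 1, 2}  B8 = {1, 2, 3}
Tree: B1–B2, B2–B3, B3–B4, B4–B5, B5–B6, B6–B7, B7–B8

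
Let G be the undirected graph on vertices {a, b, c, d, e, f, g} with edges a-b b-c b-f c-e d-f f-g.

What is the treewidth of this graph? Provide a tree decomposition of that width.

Every bag has size at most 2, so the width is 2 − 1 = 1 and tw(G) ≤ 1. G has an edge, so its treewidth is at least 1. Therefore the treewidth is 1.

Treewidth 1.
One such decomposition:
Bags: B1 = {a, b}  B2 = {b, f}  B3 = {b, c}  B4 = {f, g}  B5 = {d, f}  B6 = {c, e}
Tree: B1–B2, B2–B3, B2–B4, B2–B5, B3–B6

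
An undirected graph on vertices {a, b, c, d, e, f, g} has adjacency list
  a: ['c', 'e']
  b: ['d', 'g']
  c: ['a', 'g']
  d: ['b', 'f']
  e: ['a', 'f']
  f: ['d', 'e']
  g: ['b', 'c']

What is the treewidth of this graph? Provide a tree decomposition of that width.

The largest bag has 3 vertices, giving width 2; this decomposition certifies tw(G) ≤ 2. Since a–e–f–d–b–g–c–a is a cycle in G, G is not acyclic. Forests are exactly the graphs of treewidth ≤ 1, so tw(G) ≥ 2. Combining the bounds, tw(G) = 2.

Treewidth 2.
One optimal decomposition is:
Bags: B1 = {a, e, f}  B2 = {a, d, f}  B3 = {a, b, d}  B4 = {a, b, g}  B5 = {a, c, g}
Tree: B1–B2, B2–B3, B3–B4, B4–B5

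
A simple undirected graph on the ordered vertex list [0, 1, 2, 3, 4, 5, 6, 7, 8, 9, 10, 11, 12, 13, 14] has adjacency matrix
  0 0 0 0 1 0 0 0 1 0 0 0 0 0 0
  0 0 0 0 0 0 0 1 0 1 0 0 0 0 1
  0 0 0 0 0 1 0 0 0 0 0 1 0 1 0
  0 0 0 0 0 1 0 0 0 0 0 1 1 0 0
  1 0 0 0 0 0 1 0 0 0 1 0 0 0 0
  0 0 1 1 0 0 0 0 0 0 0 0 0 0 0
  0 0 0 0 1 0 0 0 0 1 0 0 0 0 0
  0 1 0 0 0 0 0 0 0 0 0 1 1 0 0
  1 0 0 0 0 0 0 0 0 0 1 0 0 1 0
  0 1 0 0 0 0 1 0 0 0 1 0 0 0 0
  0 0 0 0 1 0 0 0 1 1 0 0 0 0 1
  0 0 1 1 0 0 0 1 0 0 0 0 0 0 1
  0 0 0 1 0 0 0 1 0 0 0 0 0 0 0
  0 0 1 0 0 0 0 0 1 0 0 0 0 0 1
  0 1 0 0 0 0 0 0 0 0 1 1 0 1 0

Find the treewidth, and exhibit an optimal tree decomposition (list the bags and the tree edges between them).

Each bag holds 4 vertices, so the decomposition has width 3, which upper-bounds the treewidth. For the lower bound: the 4 vertex sets {0,4,6}, {9}, {10}, {1,8,13,14} are disjoint, each induces a connected subgraph, and every pair is joined by at least one edge of G. Contracting each set to a single vertex therefore yields K_{4} as a minor, and since treewidth is minor-monotone, tw(G) ≥ tw(K_{4}) = 3. Therefore the treewidth is 3.

Treewidth 3.
One such decomposition:
Bags: B1 = {0, 4, 6, 9}  B2 = {0, 4, 9, 10}  B3 = {0, 8, 9, 10}  B4 = {1, 8, 9, 10}  B5 = {1, 8, 10, 14}  B6 = {1, 8, 13, 14}  B7 = {1, 7, 13, 14}  B8 = {7, 11, 13, 14}  B9 = {2, 7, 11, 13}  B10 = {2, 7, 11, 12}  B11 = {2, 3, 11, 12}  B12 = {2, 3, 5, 12}
Tree: B1–B2, B2–B3, B3–B4, B4–B5, B5–B6, B6–B7, B7–B8, B8–B9, B9–B10, B10–B11, B11–B12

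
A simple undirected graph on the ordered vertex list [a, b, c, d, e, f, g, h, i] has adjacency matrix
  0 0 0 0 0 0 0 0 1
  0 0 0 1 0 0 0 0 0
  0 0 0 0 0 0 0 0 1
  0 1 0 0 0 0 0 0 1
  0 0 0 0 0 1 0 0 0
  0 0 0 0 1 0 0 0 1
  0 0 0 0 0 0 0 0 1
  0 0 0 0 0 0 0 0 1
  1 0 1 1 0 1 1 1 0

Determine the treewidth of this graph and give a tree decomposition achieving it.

Each bag holds 2 vertices, so the decomposition has width 1, which upper-bounds the treewidth. G has an edge, so its treewidth is at least 1. Hence tw(G) = 1 exactly.

Treewidth 1.
Bags: B1 = {e, f}  B2 = {f, i}  B3 = {h, i}  B4 = {d, i}  B5 = {g, i}  B6 = {b, d}  B7 = {a, i}  B8 = {c, i}
Tree: B1–B2, B2–B3, B2–B4, B2–B5, B4–B6, B2–B7, B7–B8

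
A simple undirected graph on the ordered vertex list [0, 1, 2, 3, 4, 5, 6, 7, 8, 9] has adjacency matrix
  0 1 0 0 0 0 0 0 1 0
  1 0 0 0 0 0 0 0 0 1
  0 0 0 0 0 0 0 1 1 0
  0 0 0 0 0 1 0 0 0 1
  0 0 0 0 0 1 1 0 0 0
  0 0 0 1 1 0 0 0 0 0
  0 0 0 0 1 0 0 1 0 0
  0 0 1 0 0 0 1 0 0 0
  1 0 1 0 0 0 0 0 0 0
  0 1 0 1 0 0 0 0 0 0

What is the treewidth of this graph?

A width-2 tree decomposition is:
Bags: B1 = {4, 6, 7}  B2 = {2, 4, 7}  B3 = {2, 4, 8}  B4 = {0, 4, 8}  B5 = {0, 1, 4}  B6 = {1, 4, 9}  B7 = {3, 4, 9}  B8 = {3, 4, 5}
Tree: B1–B2, B2–B3, B3–B4, B4–B5, B5–B6, B6–B7, B7–B8
Each bag holds 3 vertices, so the decomposition has width 2, which upper-bounds the treewidth. The edges 4–6–7–2–8–0–1–9–3–5–4 form a cycle, so G is not a tree and its treewidth is at least 2. Combining the bounds, tw(G) = 2.

2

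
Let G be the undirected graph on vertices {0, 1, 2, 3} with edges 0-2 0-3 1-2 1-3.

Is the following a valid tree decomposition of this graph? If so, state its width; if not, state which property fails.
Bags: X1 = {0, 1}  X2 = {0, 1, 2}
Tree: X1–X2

A tree decomposition must satisfy three properties: every vertex lies in some bag; for every edge, both endpoints lie together in some bag; and for every vertex, the bags containing it form a connected subtree. Here vertex 3 appears in no bag, so the decomposition is invalid.

No — vertex 3 appears in no bag.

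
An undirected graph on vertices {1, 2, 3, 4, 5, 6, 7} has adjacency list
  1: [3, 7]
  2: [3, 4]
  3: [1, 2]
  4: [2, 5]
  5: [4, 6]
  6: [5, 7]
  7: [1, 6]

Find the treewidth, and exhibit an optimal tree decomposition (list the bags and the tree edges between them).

Treewidth 2.
One optimal decomposition is:
Bags: B1 = {1, 6, 7}  B2 = {1, 5, 6}  B3 = {1, 4, 5}  B4 = {1, 2, 4}  B5 = {1, 2, 3}
Tree: B1–B2, B2–B3, B3–B4, B4–B5

The largest bag has 3 vertices, giving width 2; this decomposition certifies tw(G) ≤ 2. For the lower bound, G contains the cycle 1–7–6–5–4–2–3–1, so G is not a forest; only forests have treewidth ≤ 1, hence tw(G) ≥ 2. Hence tw(G) = 2 exactly.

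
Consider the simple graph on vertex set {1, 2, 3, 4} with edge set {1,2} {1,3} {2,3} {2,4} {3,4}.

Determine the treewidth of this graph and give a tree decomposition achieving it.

Treewidth 2.
One such decomposition:
Bags: B1 = {2, 3, 4}  B2 = {1, 2, 3}
Tree: B1–B2

The largest bag has 3 vertices, giving width 2; this decomposition certifies tw(G) ≤ 2. For the lower bound, the 3 vertices {1, 2, 3} are pairwise adjacent, and any tree decomposition puts a clique entirely inside one bag — forcing width ≥ 2. Combining the bounds, tw(G) = 2.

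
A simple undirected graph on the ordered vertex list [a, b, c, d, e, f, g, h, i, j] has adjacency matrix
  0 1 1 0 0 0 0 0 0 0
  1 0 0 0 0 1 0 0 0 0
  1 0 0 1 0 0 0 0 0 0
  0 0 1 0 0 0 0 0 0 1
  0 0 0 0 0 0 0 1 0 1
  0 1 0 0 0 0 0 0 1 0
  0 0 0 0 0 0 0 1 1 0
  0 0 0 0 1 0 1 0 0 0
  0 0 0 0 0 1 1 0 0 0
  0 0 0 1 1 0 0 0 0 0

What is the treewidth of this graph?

2

A width-2 tree decomposition is:
Bags: B1 = {f, g, i}  B2 = {b, f, g}  B3 = {a, b, g}  B4 = {a, c, g}  B5 = {c, d, g}  B6 = {d, g, j}  B7 = {e, g, j}  B8 = {e, g, h}
Tree: B1–B2, B2–B3, B3–B4, B4–B5, B5–B6, B6–B7, B7–B8
Each bag holds 3 vertices, so the decomposition has width 2, which upper-bounds the treewidth. The edges g–i–f–b–a–c–d–j–e–h–g form a cycle, so G is not a tree and its treewidth is at least 2. Combining the bounds, tw(G) = 2.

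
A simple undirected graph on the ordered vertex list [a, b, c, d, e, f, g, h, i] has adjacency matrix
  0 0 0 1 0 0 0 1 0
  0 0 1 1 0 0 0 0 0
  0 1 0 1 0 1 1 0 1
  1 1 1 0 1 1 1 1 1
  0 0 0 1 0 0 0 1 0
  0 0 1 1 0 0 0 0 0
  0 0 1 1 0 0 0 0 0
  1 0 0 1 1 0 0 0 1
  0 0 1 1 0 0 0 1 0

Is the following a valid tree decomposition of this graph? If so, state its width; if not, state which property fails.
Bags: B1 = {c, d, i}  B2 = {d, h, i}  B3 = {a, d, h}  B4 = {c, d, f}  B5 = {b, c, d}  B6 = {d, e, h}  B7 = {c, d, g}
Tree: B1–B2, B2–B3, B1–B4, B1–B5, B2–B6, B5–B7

Every vertex of G appears in some bag (union = {a, b, c, d, e, f, g, h, i}); every edge is covered by a bag; and for each vertex v the set of bags containing v is connected in the bag tree. The decomposition is therefore valid. The largest bag has 3 vertices, so the width is 2.

Yes; width 2.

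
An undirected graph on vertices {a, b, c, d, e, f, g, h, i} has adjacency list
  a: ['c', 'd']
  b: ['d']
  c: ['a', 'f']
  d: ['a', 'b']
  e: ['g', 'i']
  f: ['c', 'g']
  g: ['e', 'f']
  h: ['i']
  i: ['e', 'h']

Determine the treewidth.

1

A width-1 tree decomposition is:
Bags: B1 = {h, i}  B2 = {e, i}  B3 = {e, g}  B4 = {f, g}  B5 = {c, f}  B6 = {a, c}  B7 = {a, d}  B8 = {b, d}
Tree: B1–B2, B2–B3, B3–B4, B4–B5, B5–B6, B6–B7, B7–B8
Each bag holds 2 vertices, so the decomposition has width 1, which upper-bounds the treewidth. Since G has at least one edge (e.g. h–i), it is not an edgeless graph, so tw(G) ≥ 1. The upper and lower bounds meet at 1, so that is the treewidth.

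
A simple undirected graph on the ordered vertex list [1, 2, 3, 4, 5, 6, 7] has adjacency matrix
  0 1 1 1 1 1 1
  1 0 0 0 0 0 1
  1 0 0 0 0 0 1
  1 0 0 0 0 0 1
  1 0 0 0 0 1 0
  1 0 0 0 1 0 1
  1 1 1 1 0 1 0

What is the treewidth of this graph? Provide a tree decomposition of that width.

The largest bag has 3 vertices, giving width 2; this decomposition certifies tw(G) ≤ 2. For the lower bound, the 3 vertices {1, 5, 6} are pairwise adjacent, and any tree decomposition puts a clique entirely inside one bag — forcing width ≥ 2. Combining the bounds, tw(G) = 2.

Treewidth 2.
Bags: B1 = {1, 2, 7}  B2 = {1, 4, 7}  B3 = {1, 3, 7}  B4 = {1, 6, 7}  B5 = {1, 5, 6}
Tree: B1–B2, B2–B3, B3–B4, B4–B5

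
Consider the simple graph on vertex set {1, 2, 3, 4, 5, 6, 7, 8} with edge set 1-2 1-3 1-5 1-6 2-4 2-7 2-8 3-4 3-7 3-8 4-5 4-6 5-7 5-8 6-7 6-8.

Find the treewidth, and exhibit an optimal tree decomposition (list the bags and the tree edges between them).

Every bag has size at most 5, so the width is 5 − 1 = 4 and tw(G) ≤ 4. For the lower bound: the 5 vertex sets {6,8}, {2,4}, {3,7}, {1}, {5} are disjoint, each induces a connected subgraph, and every pair is joined by at least one edge of G. Contracting each set to a single vertex therefore yields K_{5} as a minor, and since treewidth is minor-monotone, tw(G) ≥ tw(K_{5}) = 4. The upper and lower bounds meet at 4, so that is the treewidth.

Treewidth 4.
Bags: B1 = {1, 4, 6, 7, 8}  B2 = {1, 2, 4, 7, 8}  B3 = {1, 3, 4, 7, 8}  B4 = {1, 4, 5, 7, 8}
Tree: B1–B2, B2–B3, B3–B4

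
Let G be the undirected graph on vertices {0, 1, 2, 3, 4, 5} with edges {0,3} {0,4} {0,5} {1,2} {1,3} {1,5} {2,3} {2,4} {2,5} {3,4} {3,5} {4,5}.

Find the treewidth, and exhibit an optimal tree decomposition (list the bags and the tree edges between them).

Treewidth 3.
One such decomposition:
Bags: B1 = {1, 2, 3, 5}  B2 = {2, 3, 4, 5}  B3 = {0, 3, 4, 5}
Tree: B1–B2, B2–B3

Every bag has size at most 4, so the width is 4 − 1 = 3 and tw(G) ≤ 3. Conversely, {0, 3, 4, 5} is a clique of size 4, and the vertices of any clique must share a bag in every tree decomposition; so some bag has ≥ 4 vertices and tw(G) ≥ 3. Combining the bounds, tw(G) = 3.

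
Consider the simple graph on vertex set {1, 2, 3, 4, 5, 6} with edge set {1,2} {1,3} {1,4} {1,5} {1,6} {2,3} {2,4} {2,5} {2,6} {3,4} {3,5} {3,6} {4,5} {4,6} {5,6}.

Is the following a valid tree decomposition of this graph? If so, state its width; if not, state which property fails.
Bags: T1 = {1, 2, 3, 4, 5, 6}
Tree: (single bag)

Every vertex of G appears in some bag (union = {1, 2, 3, 4, 5, 6}); every edge is covered by a bag; and for each vertex v the set of bags containing v is connected in the bag tree. The decomposition is therefore valid. The largest bag has 6 vertices, so the width is 5.

Yes; width 5.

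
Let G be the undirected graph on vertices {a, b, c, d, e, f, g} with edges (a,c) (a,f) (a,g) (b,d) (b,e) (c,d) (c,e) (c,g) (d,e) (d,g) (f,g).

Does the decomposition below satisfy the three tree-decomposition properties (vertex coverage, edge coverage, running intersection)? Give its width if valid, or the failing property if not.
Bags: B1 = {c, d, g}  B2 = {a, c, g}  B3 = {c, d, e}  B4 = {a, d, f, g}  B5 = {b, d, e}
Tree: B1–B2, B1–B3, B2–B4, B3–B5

No — bags containing vertex d are not connected in the tree.

A tree decomposition must satisfy three properties: every vertex lies in some bag; for every edge, both endpoints lie together in some bag; and for every vertex, the bags containing it form a connected subtree. Here bags containing vertex d are not connected in the tree, so the decomposition is invalid.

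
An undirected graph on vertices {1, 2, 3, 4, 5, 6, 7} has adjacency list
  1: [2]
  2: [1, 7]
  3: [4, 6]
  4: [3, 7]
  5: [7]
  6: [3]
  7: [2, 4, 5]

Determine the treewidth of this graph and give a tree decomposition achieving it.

The largest bag has 2 vertices, giving width 1; this decomposition certifies tw(G) ≤ 1. Since G has at least one edge (e.g. 4–7), it is not an edgeless graph, so tw(G) ≥ 1. The upper and lower bounds meet at 1, so that is the treewidth.

Treewidth 1.
Bags: B1 = {4, 7}  B2 = {5, 7}  B3 = {2, 7}  B4 = {1, 2}  B5 = {3, 4}  B6 = {3, 6}
Tree: B1–B2, B2–B3, B3–B4, B1–B5, B5–B6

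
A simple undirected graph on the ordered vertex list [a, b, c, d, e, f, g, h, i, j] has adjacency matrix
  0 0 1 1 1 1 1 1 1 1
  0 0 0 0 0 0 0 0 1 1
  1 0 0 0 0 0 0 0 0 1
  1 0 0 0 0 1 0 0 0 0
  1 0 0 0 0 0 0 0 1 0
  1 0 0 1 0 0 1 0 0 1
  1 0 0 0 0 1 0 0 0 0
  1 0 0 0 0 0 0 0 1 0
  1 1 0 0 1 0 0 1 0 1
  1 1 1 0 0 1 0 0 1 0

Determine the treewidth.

2

A width-2 tree decomposition is:
Bags: B1 = {a, e, i}  B2 = {a, i, j}  B3 = {a, f, j}  B4 = {a, d, f}  B5 = {a, c, j}  B6 = {a, h, i}  B7 = {a, f, g}  B8 = {b, i, j}
Tree: B1–B2, B2–B3, B3–B4, B2–B5, B1–B6, B3–B7, B2–B8
Every bag has size at most 3, so the width is 3 − 1 = 2 and tw(G) ≤ 2. Conversely, {a, f, j} is a clique of size 3, and the vertices of any clique must share a bag in every tree decomposition; so some bag has ≥ 3 vertices and tw(G) ≥ 2. Therefore the treewidth is 2.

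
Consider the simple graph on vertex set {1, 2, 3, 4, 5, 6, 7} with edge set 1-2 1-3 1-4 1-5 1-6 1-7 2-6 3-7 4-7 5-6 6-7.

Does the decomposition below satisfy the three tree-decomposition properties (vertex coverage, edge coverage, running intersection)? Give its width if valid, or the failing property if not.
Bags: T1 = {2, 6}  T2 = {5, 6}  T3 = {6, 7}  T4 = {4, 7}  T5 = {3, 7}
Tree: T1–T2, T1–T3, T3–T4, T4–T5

No — vertex 1 appears in no bag.

A tree decomposition must satisfy three properties: every vertex lies in some bag; for every edge, both endpoints lie together in some bag; and for every vertex, the bags containing it form a connected subtree. Here vertex 1 appears in no bag, so the decomposition is invalid.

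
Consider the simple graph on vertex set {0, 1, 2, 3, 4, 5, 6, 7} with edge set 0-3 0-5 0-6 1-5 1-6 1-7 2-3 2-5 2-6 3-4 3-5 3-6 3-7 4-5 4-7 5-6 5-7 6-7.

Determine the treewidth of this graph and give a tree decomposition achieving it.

Each bag holds 4 vertices, so the decomposition has width 3, which upper-bounds the treewidth. On the other hand G contains the 4-clique {1, 5, 6, 7}. A clique must lie in a single bag of any decomposition, so no decomposition can have width below 3. Combining the bounds, tw(G) = 3.

Treewidth 3.
One optimal decomposition is:
Bags: B1 = {3, 5, 6, 7}  B2 = {2, 3, 5, 6}  B3 = {0, 3, 5, 6}  B4 = {3, 4, 5, 7}  B5 = {1, 5, 6, 7}
Tree: B1–B2, B2–B3, B1–B4, B1–B5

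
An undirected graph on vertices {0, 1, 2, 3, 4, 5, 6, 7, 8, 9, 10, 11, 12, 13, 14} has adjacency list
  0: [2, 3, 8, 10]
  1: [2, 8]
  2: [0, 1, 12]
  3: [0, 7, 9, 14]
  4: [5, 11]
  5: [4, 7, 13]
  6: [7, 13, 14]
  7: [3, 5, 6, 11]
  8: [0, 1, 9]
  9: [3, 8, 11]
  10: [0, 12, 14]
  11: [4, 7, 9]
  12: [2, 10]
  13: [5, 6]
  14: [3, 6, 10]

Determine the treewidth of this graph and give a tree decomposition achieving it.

Treewidth 3.
One such decomposition:
Bags: B1 = {1, 2, 10, 12}  B2 = {0, 1, 2, 10}  B3 = {0, 1, 8, 10}  B4 = {0, 8, 10, 14}  B5 = {0, 3, 8, 14}  B6 = {3, 8, 9, 14}  B7 = {3, 6, 9, 14}  B8 = {3, 6, 7, 9}  B9 = {6, 7, 9, 11}  B10 = {6, 7, 11, 13}  B11 = {5, 7, 11, 13}  B12 = {4, 5, 11, 13}
Tree: B1–B2, B2–B3, B3–B4, B4–B5, B5–B6, B6–B7, B7–B8, B8–B9, B9–B10, B10–B11, B11–B12

Each bag holds 4 vertices, so the decomposition has width 3, which upper-bounds the treewidth. For the lower bound: the 4 vertex sets {1,2,12}, {10}, {0}, {3,8,9,14} are disjoint, each induces a connected subgraph, and every pair is joined by at least one edge of G. Contracting each set to a single vertex therefore yields K_{4} as a minor, and since treewidth is minor-monotone, tw(G) ≥ tw(K_{4}) = 3. Therefore the treewidth is 3.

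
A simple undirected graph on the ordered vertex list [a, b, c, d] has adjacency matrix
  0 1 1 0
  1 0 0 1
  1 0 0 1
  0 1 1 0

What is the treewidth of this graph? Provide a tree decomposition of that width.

Each bag holds 3 vertices, so the decomposition has width 2, which upper-bounds the treewidth. For the lower bound, G contains the cycle b–d–c–a–b, so G is not a forest; only forests have treewidth ≤ 1, hence tw(G) ≥ 2. Therefore the treewidth is 2.

Treewidth 2.
One such decomposition:
Bags: B1 = {b, c, d}  B2 = {a, b, c}
Tree: B1–B2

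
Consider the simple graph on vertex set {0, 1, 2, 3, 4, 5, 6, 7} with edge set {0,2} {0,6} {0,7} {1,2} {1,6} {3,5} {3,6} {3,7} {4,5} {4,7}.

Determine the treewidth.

A width-2 tree decomposition is:
Bags: B1 = {1, 2, 6}  B2 = {0, 2, 6}  B3 = {0, 3, 6}  B4 = {0, 3, 7}  B5 = {3, 5, 7}  B6 = {4, 5, 7}
Tree: B1–B2, B2–B3, B3–B4, B4–B5, B5–B6
Each bag holds 3 vertices, so the decomposition has width 2, which upper-bounds the treewidth. For the lower bound, G contains the cycle 1–2–0–6–1, so G is not a forest; only forests have treewidth ≤ 1, hence tw(G) ≥ 2. Therefore the treewidth is 2.

2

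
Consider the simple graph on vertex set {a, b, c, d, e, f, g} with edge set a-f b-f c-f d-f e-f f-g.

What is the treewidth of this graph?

A width-1 tree decomposition is:
Bags: B1 = {f, g}  B2 = {c, f}  B3 = {a, f}  B4 = {b, f}  B5 = {d, f}  B6 = {e, f}
Tree: B1–B2, B1–B3, B2–B4, B3–B5, B3–B6
Each bag holds 2 vertices, so the decomposition has width 1, which upper-bounds the treewidth. Since G has at least one edge (e.g. g–f), it is not an edgeless graph, so tw(G) ≥ 1. The upper and lower bounds meet at 1, so that is the treewidth.

1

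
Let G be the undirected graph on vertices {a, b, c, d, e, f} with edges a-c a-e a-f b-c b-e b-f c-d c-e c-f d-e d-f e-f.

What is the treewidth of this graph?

3

A width-3 tree decomposition is:
Bags: B1 = {b, c, e, f}  B2 = {a, c, e, f}  B3 = {c, d, e, f}
Tree: B1–B2, B1–B3
Every bag has size at most 4, so the width is 4 − 1 = 3 and tw(G) ≤ 3. Conversely, {c, d, e, f} is a clique of size 4, and the vertices of any clique must share a bag in every tree decomposition; so some bag has ≥ 4 vertices and tw(G) ≥ 3. Hence tw(G) = 3 exactly.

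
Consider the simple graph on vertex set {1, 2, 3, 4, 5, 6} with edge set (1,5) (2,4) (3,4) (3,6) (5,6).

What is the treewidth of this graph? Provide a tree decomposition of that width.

Treewidth 1.
One optimal decomposition is:
Bags: B1 = {2, 4}  B2 = {3, 4}  B3 = {3, 6}  B4 = {5, 6}  B5 = {1, 5}
Tree: B1–B2, B2–B3, B3–B4, B4–B5

Each bag holds 2 vertices, so the decomposition has width 1, which upper-bounds the treewidth. Since G has at least one edge (e.g. 2–4), it is not an edgeless graph, so tw(G) ≥ 1. Therefore the treewidth is 1.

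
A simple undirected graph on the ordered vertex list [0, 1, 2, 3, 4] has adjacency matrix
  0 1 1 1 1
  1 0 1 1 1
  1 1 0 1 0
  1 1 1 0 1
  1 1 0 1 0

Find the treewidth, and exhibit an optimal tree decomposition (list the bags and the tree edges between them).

Treewidth 3.
One optimal decomposition is:
Bags: B1 = {0, 1, 2, 3}  B2 = {0, 1, 3, 4}
Tree: B1–B2

Each bag holds 4 vertices, so the decomposition has width 3, which upper-bounds the treewidth. On the other hand G contains the 4-clique {0, 1, 2, 3}. A clique must lie in a single bag of any decomposition, so no decomposition can have width below 3. Therefore the treewidth is 3.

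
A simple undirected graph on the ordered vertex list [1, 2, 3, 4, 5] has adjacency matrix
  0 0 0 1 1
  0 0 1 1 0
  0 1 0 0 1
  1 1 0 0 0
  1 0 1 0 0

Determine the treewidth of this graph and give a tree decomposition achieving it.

Treewidth 2.
One such decomposition:
Bags: B1 = {1, 4, 5}  B2 = {3, 4, 5}  B3 = {2, 3, 4}
Tree: B1–B2, B2–B3

Every bag has size at most 3, so the width is 3 − 1 = 2 and tw(G) ≤ 2. Since 4–1–5–3–2–4 is a cycle in G, G is not acyclic. Forests are exactly the graphs of treewidth ≤ 1, so tw(G) ≥ 2. Combining the bounds, tw(G) = 2.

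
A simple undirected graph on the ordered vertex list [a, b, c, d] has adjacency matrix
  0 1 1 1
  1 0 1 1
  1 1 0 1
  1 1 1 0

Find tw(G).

3

A width-3 tree decomposition is:
Bags: B1 = {a, b, c, d}
Tree: (single bag)
With just one bag of size 4, the width is 4 − 1 = 3, so tw(G) ≤ 3. On the other hand G contains the 4-clique {a, b, c, d}. A clique must lie in a single bag of any decomposition, so no decomposition can have width below 3. Therefore the treewidth is 3.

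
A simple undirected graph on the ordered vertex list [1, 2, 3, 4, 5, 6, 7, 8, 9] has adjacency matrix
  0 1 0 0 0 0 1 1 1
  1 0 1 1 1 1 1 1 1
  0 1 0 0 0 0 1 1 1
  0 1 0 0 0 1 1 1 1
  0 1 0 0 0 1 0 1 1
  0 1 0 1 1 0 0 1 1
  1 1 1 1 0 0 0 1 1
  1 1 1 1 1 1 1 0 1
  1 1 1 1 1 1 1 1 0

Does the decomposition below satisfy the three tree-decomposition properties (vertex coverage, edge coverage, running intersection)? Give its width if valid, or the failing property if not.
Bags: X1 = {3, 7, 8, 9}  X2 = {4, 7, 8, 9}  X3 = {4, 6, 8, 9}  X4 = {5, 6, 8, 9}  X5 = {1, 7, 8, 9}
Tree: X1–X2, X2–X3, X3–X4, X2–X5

No — vertex 2 appears in no bag.

A tree decomposition must satisfy three properties: every vertex lies in some bag; for every edge, both endpoints lie together in some bag; and for every vertex, the bags containing it form a connected subtree. Here vertex 2 appears in no bag, so the decomposition is invalid.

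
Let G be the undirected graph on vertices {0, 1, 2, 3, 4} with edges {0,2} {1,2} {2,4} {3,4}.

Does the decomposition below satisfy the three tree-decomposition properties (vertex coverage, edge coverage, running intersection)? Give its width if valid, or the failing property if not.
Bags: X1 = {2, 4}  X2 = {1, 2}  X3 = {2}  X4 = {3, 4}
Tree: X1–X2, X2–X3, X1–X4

No — vertex 0 appears in no bag.

A tree decomposition must satisfy three properties: every vertex lies in some bag; for every edge, both endpoints lie together in some bag; and for every vertex, the bags containing it form a connected subtree. Here vertex 0 appears in no bag, so the decomposition is invalid.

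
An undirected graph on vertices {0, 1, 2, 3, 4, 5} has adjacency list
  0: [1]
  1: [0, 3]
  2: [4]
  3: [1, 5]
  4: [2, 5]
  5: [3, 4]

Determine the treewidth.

A width-1 tree decomposition is:
Bags: B1 = {0, 1}  B2 = {1, 3}  B3 = {3, 5}  B4 = {4, 5}  B5 = {2, 4}
Tree: B1–B2, B2–B3, B3–B4, B4–B5
Every bag has size at most 2, so the width is 2 − 1 = 1 and tw(G) ≤ 1. Any graph with an edge has treewidth ≥ 1, and G has the edge 0–1. Combining the bounds, tw(G) = 1.

1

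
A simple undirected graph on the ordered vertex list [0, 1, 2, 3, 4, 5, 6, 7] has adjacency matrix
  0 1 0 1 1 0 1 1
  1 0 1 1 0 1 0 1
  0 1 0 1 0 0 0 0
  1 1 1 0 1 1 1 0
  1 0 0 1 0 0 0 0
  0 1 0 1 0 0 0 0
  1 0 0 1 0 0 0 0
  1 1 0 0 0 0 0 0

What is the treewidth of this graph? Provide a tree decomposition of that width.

Treewidth 2.
Bags: B1 = {0, 3, 4}  B2 = {0, 1, 3}  B3 = {1, 2, 3}  B4 = {1, 3, 5}  B5 = {0, 1, 7}  B6 = {0, 3, 6}
Tree: B1–B2, B2–B3, B2–B4, B2–B5, B1–B6

Every bag has size at most 3, so the width is 3 − 1 = 2 and tw(G) ≤ 2. On the other hand G contains the 3-clique {0, 1, 3}. A clique must lie in a single bag of any decomposition, so no decomposition can have width below 2. Hence tw(G) = 2 exactly.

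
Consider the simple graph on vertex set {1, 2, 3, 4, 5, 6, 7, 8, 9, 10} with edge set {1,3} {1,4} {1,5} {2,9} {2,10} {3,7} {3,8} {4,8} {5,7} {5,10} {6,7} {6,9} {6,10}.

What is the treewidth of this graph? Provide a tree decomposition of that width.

Treewidth 2.
One such decomposition:
Bags: B1 = {1, 4, 8}  B2 = {1, 3, 8}  B3 = {1, 3, 5}  B4 = {3, 5, 7}  B5 = {5, 7, 10}  B6 = {6, 7, 10}  B7 = {2, 6, 10}  B8 = {2, 6, 9}
Tree: B1–B2, B2–B3, B3–B4, B4–B5, B5–B6, B6–B7, B7–B8

The largest bag has 3 vertices, giving width 2; this decomposition certifies tw(G) ≤ 2. For the lower bound, G contains the cycle 4–8–3–1–4, so G is not a forest; only forests have treewidth ≤ 1, hence tw(G) ≥ 2. The upper and lower bounds meet at 2, so that is the treewidth.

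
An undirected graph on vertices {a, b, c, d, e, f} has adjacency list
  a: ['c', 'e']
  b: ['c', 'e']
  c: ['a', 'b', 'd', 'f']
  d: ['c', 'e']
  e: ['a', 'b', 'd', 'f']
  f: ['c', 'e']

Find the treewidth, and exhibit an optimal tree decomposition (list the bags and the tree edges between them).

Treewidth 2.
One such decomposition:
Bags: B1 = {a, c, e}  B2 = {c, d, e}  B3 = {b, c, e}  B4 = {c, e, f}
Tree: B1–B2, B2–B3, B3–B4

Every bag has size at most 3, so the width is 3 − 1 = 2 and tw(G) ≤ 2. The edges a–c–d–e–a form a cycle, so G is not a tree and its treewidth is at least 2. Therefore the treewidth is 2.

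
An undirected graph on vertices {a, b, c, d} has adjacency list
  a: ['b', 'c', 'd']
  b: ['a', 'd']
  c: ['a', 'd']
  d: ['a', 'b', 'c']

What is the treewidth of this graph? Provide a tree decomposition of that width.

Every bag has size at most 3, so the width is 3 − 1 = 2 and tw(G) ≤ 2. On the other hand G contains the 3-clique {a, c, d}. A clique must lie in a single bag of any decomposition, so no decomposition can have width below 2. Therefore the treewidth is 2.

Treewidth 2.
Bags: B1 = {a, c, d}  B2 = {a, b, d}
Tree: B1–B2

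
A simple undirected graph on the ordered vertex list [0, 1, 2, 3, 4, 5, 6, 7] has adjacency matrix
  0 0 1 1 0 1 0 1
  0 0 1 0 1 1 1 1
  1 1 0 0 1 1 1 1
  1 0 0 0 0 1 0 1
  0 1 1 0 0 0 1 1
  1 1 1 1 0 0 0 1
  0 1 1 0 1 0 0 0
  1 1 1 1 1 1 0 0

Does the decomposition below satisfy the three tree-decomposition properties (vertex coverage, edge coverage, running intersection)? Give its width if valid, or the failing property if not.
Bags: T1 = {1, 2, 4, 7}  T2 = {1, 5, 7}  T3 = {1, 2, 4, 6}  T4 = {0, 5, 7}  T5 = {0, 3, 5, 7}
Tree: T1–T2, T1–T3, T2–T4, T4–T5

A tree decomposition must satisfy three properties: every vertex lies in some bag; for every edge, both endpoints lie together in some bag; and for every vertex, the bags containing it form a connected subtree. Here edge (2,5) lies in no bag, so the decomposition is invalid.

No — edge (2,5) lies in no bag.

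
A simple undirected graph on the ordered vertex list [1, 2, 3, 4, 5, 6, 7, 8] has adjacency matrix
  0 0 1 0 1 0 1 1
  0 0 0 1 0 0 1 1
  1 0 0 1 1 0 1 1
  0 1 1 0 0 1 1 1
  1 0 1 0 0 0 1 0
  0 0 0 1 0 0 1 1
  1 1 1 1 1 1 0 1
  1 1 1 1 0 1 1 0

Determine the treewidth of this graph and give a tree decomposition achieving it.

Treewidth 3.
One such decomposition:
Bags: B1 = {1, 3, 5, 7}  B2 = {1, 3, 7, 8}  B3 = {3, 4, 7, 8}  B4 = {4, 6, 7, 8}  B5 = {2, 4, 7, 8}
Tree: B1–B2, B2–B3, B3–B4, B4–B5

The largest bag has 4 vertices, giving width 3; this decomposition certifies tw(G) ≤ 3. For the lower bound, the 4 vertices {1, 3, 7, 8} are pairwise adjacent, and any tree decomposition puts a clique entirely inside one bag — forcing width ≥ 3. Combining the bounds, tw(G) = 3.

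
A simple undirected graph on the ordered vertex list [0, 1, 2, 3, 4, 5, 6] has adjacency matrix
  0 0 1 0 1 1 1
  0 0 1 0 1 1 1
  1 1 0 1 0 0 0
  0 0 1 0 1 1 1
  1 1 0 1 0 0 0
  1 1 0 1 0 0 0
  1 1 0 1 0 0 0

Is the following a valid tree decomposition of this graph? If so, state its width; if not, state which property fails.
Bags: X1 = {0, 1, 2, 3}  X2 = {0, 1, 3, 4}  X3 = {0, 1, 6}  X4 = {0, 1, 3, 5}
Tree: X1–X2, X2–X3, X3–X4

No — edge (3,6) lies in no bag.

A tree decomposition must satisfy three properties: every vertex lies in some bag; for every edge, both endpoints lie together in some bag; and for every vertex, the bags containing it form a connected subtree. Here edge (3,6) lies in no bag, so the decomposition is invalid.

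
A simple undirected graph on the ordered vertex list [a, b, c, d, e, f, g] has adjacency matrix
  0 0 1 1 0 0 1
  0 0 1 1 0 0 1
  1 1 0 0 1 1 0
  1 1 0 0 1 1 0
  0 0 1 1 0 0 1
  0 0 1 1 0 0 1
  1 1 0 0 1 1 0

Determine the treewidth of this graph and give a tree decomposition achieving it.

Treewidth 3.
One optimal decomposition is:
Bags: B1 = {c, d, e, g}  B2 = {b, c, d, g}  B3 = {c, d, f, g}  B4 = {a, c, d, g}
Tree: B1–B2, B2–B3, B3–B4

Every bag has size at most 4, so the width is 4 − 1 = 3 and tw(G) ≤ 3. For the lower bound: the 4 vertex sets {c,e}, {b,d}, {g}, {f} are disjoint, each induces a connected subgraph, and every pair is joined by at least one edge of G. Contracting each set to a single vertex therefore yields K_{4} as a minor, and since treewidth is minor-monotone, tw(G) ≥ tw(K_{4}) = 3. Combining the bounds, tw(G) = 3.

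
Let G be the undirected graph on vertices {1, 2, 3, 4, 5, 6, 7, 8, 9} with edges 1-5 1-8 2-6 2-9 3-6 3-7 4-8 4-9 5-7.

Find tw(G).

2

A width-2 tree decomposition is:
Bags: B1 = {1, 5, 8}  B2 = {5, 7, 8}  B3 = {3, 7, 8}  B4 = {3, 6, 8}  B5 = {2, 6, 8}  B6 = {2, 8, 9}  B7 = {4, 8, 9}
Tree: B1–B2, B2–B3, B3–B4, B4–B5, B5–B6, B6–B7
The largest bag has 3 vertices, giving width 2; this decomposition certifies tw(G) ≤ 2. For the lower bound, G contains the cycle 8–1–5–7–3–6–2–9–4–8, so G is not a forest; only forests have treewidth ≤ 1, hence tw(G) ≥ 2. The upper and lower bounds meet at 2, so that is the treewidth.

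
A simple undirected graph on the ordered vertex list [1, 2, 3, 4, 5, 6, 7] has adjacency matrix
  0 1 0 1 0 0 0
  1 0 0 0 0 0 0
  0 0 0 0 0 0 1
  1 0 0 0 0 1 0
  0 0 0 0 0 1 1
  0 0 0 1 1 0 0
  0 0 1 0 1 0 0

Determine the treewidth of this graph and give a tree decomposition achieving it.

Treewidth 1.
Bags: B1 = {1, 2}  B2 = {1, 4}  B3 = {4, 6}  B4 = {5, 6}  B5 = {5, 7}  B6 = {3, 7}
Tree: B1–B2, B2–B3, B3–B4, B4–B5, B5–B6

The largest bag has 2 vertices, giving width 1; this decomposition certifies tw(G) ≤ 1. G has an edge, so its treewidth is at least 1. The upper and lower bounds meet at 1, so that is the treewidth.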